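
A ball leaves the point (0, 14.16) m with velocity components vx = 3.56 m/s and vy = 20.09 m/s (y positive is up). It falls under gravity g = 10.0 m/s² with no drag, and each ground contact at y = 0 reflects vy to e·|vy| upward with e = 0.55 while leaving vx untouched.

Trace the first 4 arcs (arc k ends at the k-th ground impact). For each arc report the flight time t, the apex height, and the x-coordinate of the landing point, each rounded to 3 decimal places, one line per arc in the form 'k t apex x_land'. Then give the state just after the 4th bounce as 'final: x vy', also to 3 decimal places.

Arc 1: start y=14.160, vy=20.090 → t=4.630, apex=34.340, x_land=16.482, impact vy=-26.207
  bounce: vy ← 0.55·26.207 = 14.414
Arc 2: start y=0.000, vy=14.414 → t=2.883, apex=10.388, x_land=26.744, impact vy=-14.414
  bounce: vy ← 0.55·14.414 = 7.928
Arc 3: start y=0.000, vy=7.928 → t=1.586, apex=3.142, x_land=32.389, impact vy=-7.928
  bounce: vy ← 0.55·7.928 = 4.360
Arc 4: start y=0.000, vy=4.360 → t=0.872, apex=0.951, x_land=35.493, impact vy=-4.360
  bounce: vy ← 0.55·4.360 = 2.398

1 4.630 34.340 16.482
2 2.883 10.388 26.744
3 1.586 3.142 32.389
4 0.872 0.951 35.493
final: 35.493 2.398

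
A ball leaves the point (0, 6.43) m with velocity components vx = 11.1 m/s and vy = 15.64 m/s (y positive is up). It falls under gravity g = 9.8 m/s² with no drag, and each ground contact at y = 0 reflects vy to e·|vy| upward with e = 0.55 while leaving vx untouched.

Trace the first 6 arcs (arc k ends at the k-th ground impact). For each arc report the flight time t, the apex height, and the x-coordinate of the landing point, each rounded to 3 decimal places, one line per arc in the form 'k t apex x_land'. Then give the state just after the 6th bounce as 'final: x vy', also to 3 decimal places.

1 3.560 18.910 39.520
2 2.161 5.720 63.507
3 1.189 1.730 76.699
4 0.654 0.523 83.955
5 0.360 0.158 87.946
6 0.198 0.048 90.141
final: 90.141 0.533

Arc 1: start y=6.430, vy=15.640 → t=3.560, apex=18.910, x_land=39.520, impact vy=-19.252
  bounce: vy ← 0.55·19.252 = 10.589
Arc 2: start y=0.000, vy=10.589 → t=2.161, apex=5.720, x_land=63.507, impact vy=-10.589
  bounce: vy ← 0.55·10.589 = 5.824
Arc 3: start y=0.000, vy=5.824 → t=1.189, apex=1.730, x_land=76.699, impact vy=-5.824
  bounce: vy ← 0.55·5.824 = 3.203
Arc 4: start y=0.000, vy=3.203 → t=0.654, apex=0.523, x_land=83.955, impact vy=-3.203
  bounce: vy ← 0.55·3.203 = 1.762
Arc 5: start y=0.000, vy=1.762 → t=0.360, apex=0.158, x_land=87.946, impact vy=-1.762
  bounce: vy ← 0.55·1.762 = 0.969
Arc 6: start y=0.000, vy=0.969 → t=0.198, apex=0.048, x_land=90.141, impact vy=-0.969
  bounce: vy ← 0.55·0.969 = 0.533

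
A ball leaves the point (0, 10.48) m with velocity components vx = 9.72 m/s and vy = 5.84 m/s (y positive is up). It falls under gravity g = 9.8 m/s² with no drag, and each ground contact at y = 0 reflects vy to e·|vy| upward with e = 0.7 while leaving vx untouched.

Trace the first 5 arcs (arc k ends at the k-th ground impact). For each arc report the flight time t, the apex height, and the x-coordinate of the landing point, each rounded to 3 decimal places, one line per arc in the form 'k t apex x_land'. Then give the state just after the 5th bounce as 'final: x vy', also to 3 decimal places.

Arc 1: start y=10.480, vy=5.840 → t=2.175, apex=12.220, x_land=21.142, impact vy=-15.476
  bounce: vy ← 0.7·15.476 = 10.833
Arc 2: start y=0.000, vy=10.833 → t=2.211, apex=5.988, x_land=42.632, impact vy=-10.833
  bounce: vy ← 0.7·10.833 = 7.583
Arc 3: start y=0.000, vy=7.583 → t=1.548, apex=2.934, x_land=57.675, impact vy=-7.583
  bounce: vy ← 0.7·7.583 = 5.308
Arc 4: start y=0.000, vy=5.308 → t=1.083, apex=1.438, x_land=68.205, impact vy=-5.308
  bounce: vy ← 0.7·5.308 = 3.716
Arc 5: start y=0.000, vy=3.716 → t=0.758, apex=0.704, x_land=75.576, impact vy=-3.716
  bounce: vy ← 0.7·3.716 = 2.601

1 2.175 12.220 21.142
2 2.211 5.988 42.632
3 1.548 2.934 57.675
4 1.083 1.438 68.205
5 0.758 0.704 75.576
final: 75.576 2.601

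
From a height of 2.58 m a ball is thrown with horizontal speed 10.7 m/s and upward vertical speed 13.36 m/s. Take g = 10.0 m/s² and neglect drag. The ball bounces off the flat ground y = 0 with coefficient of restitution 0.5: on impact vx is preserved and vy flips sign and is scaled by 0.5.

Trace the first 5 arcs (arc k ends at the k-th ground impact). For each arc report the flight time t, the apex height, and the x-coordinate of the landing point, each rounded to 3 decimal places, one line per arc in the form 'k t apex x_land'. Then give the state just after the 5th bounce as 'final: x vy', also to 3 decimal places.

Arc 1: start y=2.580, vy=13.360 → t=2.853, apex=11.504, x_land=30.526, impact vy=-15.169
  bounce: vy ← 0.5·15.169 = 7.584
Arc 2: start y=0.000, vy=7.584 → t=1.517, apex=2.876, x_land=46.756, impact vy=-7.584
  bounce: vy ← 0.5·7.584 = 3.792
Arc 3: start y=0.000, vy=3.792 → t=0.758, apex=0.719, x_land=54.871, impact vy=-3.792
  bounce: vy ← 0.5·3.792 = 1.896
Arc 4: start y=0.000, vy=1.896 → t=0.379, apex=0.180, x_land=58.929, impact vy=-1.896
  bounce: vy ← 0.5·1.896 = 0.948
Arc 5: start y=0.000, vy=0.948 → t=0.190, apex=0.045, x_land=60.958, impact vy=-0.948
  bounce: vy ← 0.5·0.948 = 0.474

1 2.853 11.504 30.526
2 1.517 2.876 46.756
3 0.758 0.719 54.871
4 0.379 0.180 58.929
5 0.190 0.045 60.958
final: 60.958 0.474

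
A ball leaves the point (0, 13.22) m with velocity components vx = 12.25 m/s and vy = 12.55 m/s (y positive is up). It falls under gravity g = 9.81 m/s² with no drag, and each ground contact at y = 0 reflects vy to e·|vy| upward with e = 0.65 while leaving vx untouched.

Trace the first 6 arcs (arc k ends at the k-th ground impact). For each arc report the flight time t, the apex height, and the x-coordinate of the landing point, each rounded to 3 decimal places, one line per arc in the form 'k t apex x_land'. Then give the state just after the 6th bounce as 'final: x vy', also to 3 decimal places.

1 3.361 21.248 41.168
2 2.706 8.977 74.312
3 1.759 3.793 95.856
4 1.143 1.602 109.860
5 0.743 0.677 118.962
6 0.483 0.286 124.879
final: 124.879 1.540

Arc 1: start y=13.220, vy=12.550 → t=3.361, apex=21.248, x_land=41.168, impact vy=-20.418
  bounce: vy ← 0.65·20.418 = 13.271
Arc 2: start y=0.000, vy=13.271 → t=2.706, apex=8.977, x_land=74.312, impact vy=-13.271
  bounce: vy ← 0.65·13.271 = 8.626
Arc 3: start y=0.000, vy=8.626 → t=1.759, apex=3.793, x_land=95.856, impact vy=-8.626
  bounce: vy ← 0.65·8.626 = 5.607
Arc 4: start y=0.000, vy=5.607 → t=1.143, apex=1.602, x_land=109.860, impact vy=-5.607
  bounce: vy ← 0.65·5.607 = 3.645
Arc 5: start y=0.000, vy=3.645 → t=0.743, apex=0.677, x_land=118.962, impact vy=-3.645
  bounce: vy ← 0.65·3.645 = 2.369
Arc 6: start y=0.000, vy=2.369 → t=0.483, apex=0.286, x_land=124.879, impact vy=-2.369
  bounce: vy ← 0.65·2.369 = 1.540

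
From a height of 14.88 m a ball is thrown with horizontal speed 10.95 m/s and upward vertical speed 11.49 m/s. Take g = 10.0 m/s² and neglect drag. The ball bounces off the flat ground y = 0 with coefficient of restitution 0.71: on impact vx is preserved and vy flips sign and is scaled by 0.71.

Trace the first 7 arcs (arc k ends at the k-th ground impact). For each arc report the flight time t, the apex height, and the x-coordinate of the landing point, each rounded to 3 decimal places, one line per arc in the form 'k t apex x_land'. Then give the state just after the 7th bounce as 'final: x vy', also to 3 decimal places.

Arc 1: start y=14.880, vy=11.490 → t=3.222, apex=21.481, x_land=35.278, impact vy=-20.727
  bounce: vy ← 0.71·20.727 = 14.716
Arc 2: start y=0.000, vy=14.716 → t=2.943, apex=10.829, x_land=67.507, impact vy=-14.716
  bounce: vy ← 0.71·14.716 = 10.449
Arc 3: start y=0.000, vy=10.449 → t=2.090, apex=5.459, x_land=90.389, impact vy=-10.449
  bounce: vy ← 0.71·10.449 = 7.419
Arc 4: start y=0.000, vy=7.419 → t=1.484, apex=2.752, x_land=106.636, impact vy=-7.419
  bounce: vy ← 0.71·7.419 = 5.267
Arc 5: start y=0.000, vy=5.267 → t=1.053, apex=1.387, x_land=118.171, impact vy=-5.267
  bounce: vy ← 0.71·5.267 = 3.740
Arc 6: start y=0.000, vy=3.740 → t=0.748, apex=0.699, x_land=126.361, impact vy=-3.740
  bounce: vy ← 0.71·3.740 = 2.655
Arc 7: start y=0.000, vy=2.655 → t=0.531, apex=0.352, x_land=132.176, impact vy=-2.655
  bounce: vy ← 0.71·2.655 = 1.885

1 3.222 21.481 35.278
2 2.943 10.829 67.507
3 2.090 5.459 90.389
4 1.484 2.752 106.636
5 1.053 1.387 118.171
6 0.748 0.699 126.361
7 0.531 0.352 132.176
final: 132.176 1.885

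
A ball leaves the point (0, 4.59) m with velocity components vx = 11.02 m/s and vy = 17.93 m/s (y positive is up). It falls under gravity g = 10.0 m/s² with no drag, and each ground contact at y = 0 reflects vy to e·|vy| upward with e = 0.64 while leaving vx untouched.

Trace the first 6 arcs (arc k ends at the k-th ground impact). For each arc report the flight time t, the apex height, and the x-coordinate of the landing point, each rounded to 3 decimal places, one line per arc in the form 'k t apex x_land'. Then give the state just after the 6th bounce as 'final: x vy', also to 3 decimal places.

1 3.826 20.664 42.162
2 2.602 8.464 70.838
3 1.665 3.467 89.190
4 1.066 1.420 100.936
5 0.682 0.582 108.453
6 0.437 0.238 113.264
final: 113.264 1.397

Arc 1: start y=4.590, vy=17.930 → t=3.826, apex=20.664, x_land=42.162, impact vy=-20.329
  bounce: vy ← 0.64·20.329 = 13.011
Arc 2: start y=0.000, vy=13.011 → t=2.602, apex=8.464, x_land=70.838, impact vy=-13.011
  bounce: vy ← 0.64·13.011 = 8.327
Arc 3: start y=0.000, vy=8.327 → t=1.665, apex=3.467, x_land=89.190, impact vy=-8.327
  bounce: vy ← 0.64·8.327 = 5.329
Arc 4: start y=0.000, vy=5.329 → t=1.066, apex=1.420, x_land=100.936, impact vy=-5.329
  bounce: vy ← 0.64·5.329 = 3.411
Arc 5: start y=0.000, vy=3.411 → t=0.682, apex=0.582, x_land=108.453, impact vy=-3.411
  bounce: vy ← 0.64·3.411 = 2.183
Arc 6: start y=0.000, vy=2.183 → t=0.437, apex=0.238, x_land=113.264, impact vy=-2.183
  bounce: vy ← 0.64·2.183 = 1.397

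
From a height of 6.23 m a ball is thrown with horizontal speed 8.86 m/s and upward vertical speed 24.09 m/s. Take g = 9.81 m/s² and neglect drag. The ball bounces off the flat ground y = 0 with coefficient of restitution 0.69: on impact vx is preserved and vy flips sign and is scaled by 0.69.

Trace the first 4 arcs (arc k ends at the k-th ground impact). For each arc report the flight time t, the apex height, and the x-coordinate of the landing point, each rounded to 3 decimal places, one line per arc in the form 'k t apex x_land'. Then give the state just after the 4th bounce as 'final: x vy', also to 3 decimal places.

Arc 1: start y=6.230, vy=24.090 → t=5.158, apex=35.808, x_land=45.696, impact vy=-26.506
  bounce: vy ← 0.69·26.506 = 18.289
Arc 2: start y=0.000, vy=18.289 → t=3.729, apex=17.048, x_land=78.732, impact vy=-18.289
  bounce: vy ← 0.69·18.289 = 12.619
Arc 3: start y=0.000, vy=12.619 → t=2.573, apex=8.117, x_land=101.527, impact vy=-12.619
  bounce: vy ← 0.69·12.619 = 8.707
Arc 4: start y=0.000, vy=8.707 → t=1.775, apex=3.864, x_land=117.255, impact vy=-8.707
  bounce: vy ← 0.69·8.707 = 6.008

1 5.158 35.808 45.696
2 3.729 17.048 78.732
3 2.573 8.117 101.527
4 1.775 3.864 117.255
final: 117.255 6.008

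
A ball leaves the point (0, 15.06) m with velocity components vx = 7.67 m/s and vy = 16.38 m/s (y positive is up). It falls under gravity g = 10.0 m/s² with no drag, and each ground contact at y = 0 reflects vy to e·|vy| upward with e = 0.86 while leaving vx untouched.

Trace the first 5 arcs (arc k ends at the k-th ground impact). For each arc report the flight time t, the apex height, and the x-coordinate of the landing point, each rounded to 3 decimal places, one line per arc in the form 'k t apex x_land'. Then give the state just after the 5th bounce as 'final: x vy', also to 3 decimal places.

1 4.024 28.475 30.867
2 4.105 21.060 62.350
3 3.530 15.576 89.425
4 3.036 11.520 112.710
5 2.611 8.520 132.735
final: 132.735 11.226

Arc 1: start y=15.060, vy=16.380 → t=4.024, apex=28.475, x_land=30.867, impact vy=-23.864
  bounce: vy ← 0.86·23.864 = 20.523
Arc 2: start y=0.000, vy=20.523 → t=4.105, apex=21.060, x_land=62.350, impact vy=-20.523
  bounce: vy ← 0.86·20.523 = 17.650
Arc 3: start y=0.000, vy=17.650 → t=3.530, apex=15.576, x_land=89.425, impact vy=-17.650
  bounce: vy ← 0.86·17.650 = 15.179
Arc 4: start y=0.000, vy=15.179 → t=3.036, apex=11.520, x_land=112.710, impact vy=-15.179
  bounce: vy ← 0.86·15.179 = 13.054
Arc 5: start y=0.000, vy=13.054 → t=2.611, apex=8.520, x_land=132.735, impact vy=-13.054
  bounce: vy ← 0.86·13.054 = 11.226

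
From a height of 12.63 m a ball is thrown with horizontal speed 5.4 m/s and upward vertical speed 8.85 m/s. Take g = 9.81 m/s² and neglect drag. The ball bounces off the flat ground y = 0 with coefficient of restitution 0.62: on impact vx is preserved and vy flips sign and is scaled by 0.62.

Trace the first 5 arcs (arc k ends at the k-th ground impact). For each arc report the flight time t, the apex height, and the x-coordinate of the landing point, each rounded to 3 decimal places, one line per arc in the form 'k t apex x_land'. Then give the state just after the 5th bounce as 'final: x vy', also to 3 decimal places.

1 2.743 16.622 14.812
2 2.283 6.389 27.139
3 1.415 2.456 34.781
4 0.877 0.944 39.519
5 0.544 0.363 42.457
final: 42.457 1.654

Arc 1: start y=12.630, vy=8.850 → t=2.743, apex=16.622, x_land=14.812, impact vy=-18.059
  bounce: vy ← 0.62·18.059 = 11.197
Arc 2: start y=0.000, vy=11.197 → t=2.283, apex=6.389, x_land=27.139, impact vy=-11.197
  bounce: vy ← 0.62·11.197 = 6.942
Arc 3: start y=0.000, vy=6.942 → t=1.415, apex=2.456, x_land=34.781, impact vy=-6.942
  bounce: vy ← 0.62·6.942 = 4.304
Arc 4: start y=0.000, vy=4.304 → t=0.877, apex=0.944, x_land=39.519, impact vy=-4.304
  bounce: vy ← 0.62·4.304 = 2.668
Arc 5: start y=0.000, vy=2.668 → t=0.544, apex=0.363, x_land=42.457, impact vy=-2.668
  bounce: vy ← 0.62·2.668 = 1.654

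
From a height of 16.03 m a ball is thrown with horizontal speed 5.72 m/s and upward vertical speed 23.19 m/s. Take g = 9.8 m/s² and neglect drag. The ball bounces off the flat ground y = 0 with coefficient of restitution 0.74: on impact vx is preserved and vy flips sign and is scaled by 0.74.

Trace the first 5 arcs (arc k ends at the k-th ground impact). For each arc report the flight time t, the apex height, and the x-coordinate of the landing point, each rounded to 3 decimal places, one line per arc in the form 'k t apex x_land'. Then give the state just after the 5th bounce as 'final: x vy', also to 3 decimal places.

Arc 1: start y=16.030, vy=23.190 → t=5.345, apex=43.468, x_land=30.572, impact vy=-29.188
  bounce: vy ← 0.74·29.188 = 21.599
Arc 2: start y=0.000, vy=21.599 → t=4.408, apex=23.803, x_land=55.786, impact vy=-21.599
  bounce: vy ← 0.74·21.599 = 15.984
Arc 3: start y=0.000, vy=15.984 → t=3.262, apex=13.034, x_land=74.444, impact vy=-15.984
  bounce: vy ← 0.74·15.984 = 11.828
Arc 4: start y=0.000, vy=11.828 → t=2.414, apex=7.138, x_land=88.252, impact vy=-11.828
  bounce: vy ← 0.74·11.828 = 8.753
Arc 5: start y=0.000, vy=8.753 → t=1.786, apex=3.909, x_land=98.469, impact vy=-8.753
  bounce: vy ← 0.74·8.753 = 6.477

1 5.345 43.468 30.572
2 4.408 23.803 55.786
3 3.262 13.034 74.444
4 2.414 7.138 88.252
5 1.786 3.909 98.469
final: 98.469 6.477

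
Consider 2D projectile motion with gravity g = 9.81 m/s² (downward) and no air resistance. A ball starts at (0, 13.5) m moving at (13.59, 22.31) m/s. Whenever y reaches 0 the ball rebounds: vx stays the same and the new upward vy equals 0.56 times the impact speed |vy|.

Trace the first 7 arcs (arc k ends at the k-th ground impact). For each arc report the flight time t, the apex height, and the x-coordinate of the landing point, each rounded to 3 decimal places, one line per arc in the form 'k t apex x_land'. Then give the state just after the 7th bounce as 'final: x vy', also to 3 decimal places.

1 5.089 38.869 69.163
2 3.153 12.189 112.009
3 1.766 3.823 136.004
4 0.989 1.199 149.440
5 0.554 0.376 156.965
6 0.310 0.118 161.179
7 0.174 0.037 163.538
final: 163.538 0.477

Arc 1: start y=13.500, vy=22.310 → t=5.089, apex=38.869, x_land=69.163, impact vy=-27.615
  bounce: vy ← 0.56·27.615 = 15.465
Arc 2: start y=0.000, vy=15.465 → t=3.153, apex=12.189, x_land=112.009, impact vy=-15.465
  bounce: vy ← 0.56·15.465 = 8.660
Arc 3: start y=0.000, vy=8.660 → t=1.766, apex=3.823, x_land=136.004, impact vy=-8.660
  bounce: vy ← 0.56·8.660 = 4.850
Arc 4: start y=0.000, vy=4.850 → t=0.989, apex=1.199, x_land=149.440, impact vy=-4.850
  bounce: vy ← 0.56·4.850 = 2.716
Arc 5: start y=0.000, vy=2.716 → t=0.554, apex=0.376, x_land=156.965, impact vy=-2.716
  bounce: vy ← 0.56·2.716 = 1.521
Arc 6: start y=0.000, vy=1.521 → t=0.310, apex=0.118, x_land=161.179, impact vy=-1.521
  bounce: vy ← 0.56·1.521 = 0.852
Arc 7: start y=0.000, vy=0.852 → t=0.174, apex=0.037, x_land=163.538, impact vy=-0.852
  bounce: vy ← 0.56·0.852 = 0.477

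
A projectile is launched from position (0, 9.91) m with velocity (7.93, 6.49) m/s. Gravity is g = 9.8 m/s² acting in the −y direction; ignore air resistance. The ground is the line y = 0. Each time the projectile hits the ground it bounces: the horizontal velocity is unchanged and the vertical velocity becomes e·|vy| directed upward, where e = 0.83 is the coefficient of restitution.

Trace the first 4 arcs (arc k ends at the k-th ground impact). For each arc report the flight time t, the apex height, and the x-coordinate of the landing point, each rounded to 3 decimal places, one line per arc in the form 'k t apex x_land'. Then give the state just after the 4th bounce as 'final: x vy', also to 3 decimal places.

Arc 1: start y=9.910, vy=6.490 → t=2.231, apex=12.059, x_land=17.692, impact vy=-15.374
  bounce: vy ← 0.83·15.374 = 12.760
Arc 2: start y=0.000, vy=12.760 → t=2.604, apex=8.307, x_land=38.343, impact vy=-12.760
  bounce: vy ← 0.83·12.760 = 10.591
Arc 3: start y=0.000, vy=10.591 → t=2.161, apex=5.723, x_land=55.483, impact vy=-10.591
  bounce: vy ← 0.83·10.591 = 8.791
Arc 4: start y=0.000, vy=8.791 → t=1.794, apex=3.943, x_land=69.709, impact vy=-8.791
  bounce: vy ← 0.83·8.791 = 7.296

1 2.231 12.059 17.692
2 2.604 8.307 38.343
3 2.161 5.723 55.483
4 1.794 3.943 69.709
final: 69.709 7.296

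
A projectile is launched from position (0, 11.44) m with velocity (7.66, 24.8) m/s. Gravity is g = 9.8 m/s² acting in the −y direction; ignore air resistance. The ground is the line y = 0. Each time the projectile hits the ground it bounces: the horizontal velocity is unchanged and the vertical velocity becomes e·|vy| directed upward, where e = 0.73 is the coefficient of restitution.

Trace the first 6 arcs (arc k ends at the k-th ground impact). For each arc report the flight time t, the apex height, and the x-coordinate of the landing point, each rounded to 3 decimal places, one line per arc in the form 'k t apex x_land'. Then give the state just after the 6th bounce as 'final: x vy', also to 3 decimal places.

1 5.487 42.820 42.028
2 4.316 22.819 75.089
3 3.151 12.160 99.222
4 2.300 6.480 116.840
5 1.679 3.453 129.701
6 1.226 1.840 139.090
final: 139.090 4.384

Arc 1: start y=11.440, vy=24.800 → t=5.487, apex=42.820, x_land=42.028, impact vy=-28.970
  bounce: vy ← 0.73·28.970 = 21.148
Arc 2: start y=0.000, vy=21.148 → t=4.316, apex=22.819, x_land=75.089, impact vy=-21.148
  bounce: vy ← 0.73·21.148 = 15.438
Arc 3: start y=0.000, vy=15.438 → t=3.151, apex=12.160, x_land=99.222, impact vy=-15.438
  bounce: vy ← 0.73·15.438 = 11.270
Arc 4: start y=0.000, vy=11.270 → t=2.300, apex=6.480, x_land=116.840, impact vy=-11.270
  bounce: vy ← 0.73·11.270 = 8.227
Arc 5: start y=0.000, vy=8.227 → t=1.679, apex=3.453, x_land=129.701, impact vy=-8.227
  bounce: vy ← 0.73·8.227 = 6.006
Arc 6: start y=0.000, vy=6.006 → t=1.226, apex=1.840, x_land=139.090, impact vy=-6.006
  bounce: vy ← 0.73·6.006 = 4.384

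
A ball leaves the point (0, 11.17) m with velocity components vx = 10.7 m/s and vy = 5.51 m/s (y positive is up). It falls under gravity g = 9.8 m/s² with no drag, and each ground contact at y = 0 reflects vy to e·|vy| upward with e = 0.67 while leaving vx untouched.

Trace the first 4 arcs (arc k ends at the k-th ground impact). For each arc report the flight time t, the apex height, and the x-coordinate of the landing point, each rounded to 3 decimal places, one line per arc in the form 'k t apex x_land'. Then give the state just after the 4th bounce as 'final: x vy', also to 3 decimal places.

Arc 1: start y=11.170, vy=5.510 → t=2.173, apex=12.719, x_land=23.255, impact vy=-15.789
  bounce: vy ← 0.67·15.789 = 10.579
Arc 2: start y=0.000, vy=10.579 → t=2.159, apex=5.710, x_land=46.355, impact vy=-10.579
  bounce: vy ← 0.67·10.579 = 7.088
Arc 3: start y=0.000, vy=7.088 → t=1.446, apex=2.563, x_land=61.832, impact vy=-7.088
  bounce: vy ← 0.67·7.088 = 4.749
Arc 4: start y=0.000, vy=4.749 → t=0.969, apex=1.151, x_land=72.202, impact vy=-4.749
  bounce: vy ← 0.67·4.749 = 3.182

1 2.173 12.719 23.255
2 2.159 5.710 46.355
3 1.446 2.563 61.832
4 0.969 1.151 72.202
final: 72.202 3.182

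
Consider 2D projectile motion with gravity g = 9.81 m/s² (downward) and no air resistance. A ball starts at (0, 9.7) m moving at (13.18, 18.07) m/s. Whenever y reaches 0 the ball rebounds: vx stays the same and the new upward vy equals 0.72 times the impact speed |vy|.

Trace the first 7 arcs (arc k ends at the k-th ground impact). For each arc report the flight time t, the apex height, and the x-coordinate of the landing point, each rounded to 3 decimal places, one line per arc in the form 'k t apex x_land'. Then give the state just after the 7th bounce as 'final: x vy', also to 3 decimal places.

Arc 1: start y=9.700, vy=18.070 → t=4.159, apex=26.342, x_land=54.821, impact vy=-22.734
  bounce: vy ← 0.72·22.734 = 16.369
Arc 2: start y=0.000, vy=16.369 → t=3.337, apex=13.656, x_land=98.805, impact vy=-16.369
  bounce: vy ← 0.72·16.369 = 11.785
Arc 3: start y=0.000, vy=11.785 → t=2.403, apex=7.079, x_land=130.472, impact vy=-11.785
  bounce: vy ← 0.72·11.785 = 8.485
Arc 4: start y=0.000, vy=8.485 → t=1.730, apex=3.670, x_land=153.273, impact vy=-8.485
  bounce: vy ← 0.72·8.485 = 6.110
Arc 5: start y=0.000, vy=6.110 → t=1.246, apex=1.902, x_land=169.690, impact vy=-6.110
  bounce: vy ← 0.72·6.110 = 4.399
Arc 6: start y=0.000, vy=4.399 → t=0.897, apex=0.986, x_land=181.510, impact vy=-4.399
  bounce: vy ← 0.72·4.399 = 3.167
Arc 7: start y=0.000, vy=3.167 → t=0.646, apex=0.511, x_land=190.020, impact vy=-3.167
  bounce: vy ← 0.72·3.167 = 2.280

1 4.159 26.342 54.821
2 3.337 13.656 98.805
3 2.403 7.079 130.472
4 1.730 3.670 153.273
5 1.246 1.902 169.690
6 0.897 0.986 181.510
7 0.646 0.511 190.020
final: 190.020 2.280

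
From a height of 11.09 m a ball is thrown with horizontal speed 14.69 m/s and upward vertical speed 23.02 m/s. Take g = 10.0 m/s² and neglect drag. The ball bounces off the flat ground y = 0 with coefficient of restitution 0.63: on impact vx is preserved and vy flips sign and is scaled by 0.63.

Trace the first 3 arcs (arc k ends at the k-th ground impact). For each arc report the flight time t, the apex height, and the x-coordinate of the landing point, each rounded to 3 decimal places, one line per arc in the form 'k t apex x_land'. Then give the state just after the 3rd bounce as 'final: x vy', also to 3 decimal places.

1 5.044 37.586 74.093
2 3.455 14.918 124.841
3 2.176 5.921 156.812
final: 156.812 6.856

Arc 1: start y=11.090, vy=23.020 → t=5.044, apex=37.586, x_land=74.093, impact vy=-27.418
  bounce: vy ← 0.63·27.418 = 17.273
Arc 2: start y=0.000, vy=17.273 → t=3.455, apex=14.918, x_land=124.841, impact vy=-17.273
  bounce: vy ← 0.63·17.273 = 10.882
Arc 3: start y=0.000, vy=10.882 → t=2.176, apex=5.921, x_land=156.812, impact vy=-10.882
  bounce: vy ← 0.63·10.882 = 6.856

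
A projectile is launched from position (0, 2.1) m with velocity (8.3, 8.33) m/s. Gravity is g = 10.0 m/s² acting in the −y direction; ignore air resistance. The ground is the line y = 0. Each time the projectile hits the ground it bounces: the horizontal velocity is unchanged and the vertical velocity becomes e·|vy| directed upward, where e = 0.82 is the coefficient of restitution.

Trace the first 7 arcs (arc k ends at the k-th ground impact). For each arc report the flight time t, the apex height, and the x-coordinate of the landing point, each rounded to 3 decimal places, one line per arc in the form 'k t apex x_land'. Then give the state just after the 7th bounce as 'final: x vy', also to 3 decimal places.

1 1.888 5.569 15.674
2 1.731 3.745 30.040
3 1.419 2.518 41.820
4 1.164 1.693 51.480
5 0.954 1.138 59.401
6 0.783 0.766 65.897
7 0.642 0.515 71.223
final: 71.223 2.631

Arc 1: start y=2.100, vy=8.330 → t=1.888, apex=5.569, x_land=15.674, impact vy=-10.554
  bounce: vy ← 0.82·10.554 = 8.654
Arc 2: start y=0.000, vy=8.654 → t=1.731, apex=3.745, x_land=30.040, impact vy=-8.654
  bounce: vy ← 0.82·8.654 = 7.097
Arc 3: start y=0.000, vy=7.097 → t=1.419, apex=2.518, x_land=41.820, impact vy=-7.097
  bounce: vy ← 0.82·7.097 = 5.819
Arc 4: start y=0.000, vy=5.819 → t=1.164, apex=1.693, x_land=51.480, impact vy=-5.819
  bounce: vy ← 0.82·5.819 = 4.772
Arc 5: start y=0.000, vy=4.772 → t=0.954, apex=1.138, x_land=59.401, impact vy=-4.772
  bounce: vy ← 0.82·4.772 = 3.913
Arc 6: start y=0.000, vy=3.913 → t=0.783, apex=0.766, x_land=65.897, impact vy=-3.913
  bounce: vy ← 0.82·3.913 = 3.209
Arc 7: start y=0.000, vy=3.209 → t=0.642, apex=0.515, x_land=71.223, impact vy=-3.209
  bounce: vy ← 0.82·3.209 = 2.631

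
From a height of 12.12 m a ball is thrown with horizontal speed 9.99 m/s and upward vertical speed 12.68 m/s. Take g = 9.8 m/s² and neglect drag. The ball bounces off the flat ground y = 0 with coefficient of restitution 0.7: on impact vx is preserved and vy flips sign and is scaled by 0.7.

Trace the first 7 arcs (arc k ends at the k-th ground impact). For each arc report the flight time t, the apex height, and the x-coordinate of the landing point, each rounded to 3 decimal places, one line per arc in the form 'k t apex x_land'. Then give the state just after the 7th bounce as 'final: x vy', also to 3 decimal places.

1 3.330 20.323 33.271
2 2.851 9.958 61.754
3 1.996 4.880 81.693
4 1.397 2.391 95.650
5 0.978 1.172 105.419
6 0.685 0.574 112.258
7 0.479 0.281 117.046
final: 117.046 1.644

Arc 1: start y=12.120, vy=12.680 → t=3.330, apex=20.323, x_land=33.271, impact vy=-19.958
  bounce: vy ← 0.7·19.958 = 13.971
Arc 2: start y=0.000, vy=13.971 → t=2.851, apex=9.958, x_land=61.754, impact vy=-13.971
  bounce: vy ← 0.7·13.971 = 9.780
Arc 3: start y=0.000, vy=9.780 → t=1.996, apex=4.880, x_land=81.693, impact vy=-9.780
  bounce: vy ← 0.7·9.780 = 6.846
Arc 4: start y=0.000, vy=6.846 → t=1.397, apex=2.391, x_land=95.650, impact vy=-6.846
  bounce: vy ← 0.7·6.846 = 4.792
Arc 5: start y=0.000, vy=4.792 → t=0.978, apex=1.172, x_land=105.419, impact vy=-4.792
  bounce: vy ← 0.7·4.792 = 3.354
Arc 6: start y=0.000, vy=3.354 → t=0.685, apex=0.574, x_land=112.258, impact vy=-3.354
  bounce: vy ← 0.7·3.354 = 2.348
Arc 7: start y=0.000, vy=2.348 → t=0.479, apex=0.281, x_land=117.046, impact vy=-2.348
  bounce: vy ← 0.7·2.348 = 1.644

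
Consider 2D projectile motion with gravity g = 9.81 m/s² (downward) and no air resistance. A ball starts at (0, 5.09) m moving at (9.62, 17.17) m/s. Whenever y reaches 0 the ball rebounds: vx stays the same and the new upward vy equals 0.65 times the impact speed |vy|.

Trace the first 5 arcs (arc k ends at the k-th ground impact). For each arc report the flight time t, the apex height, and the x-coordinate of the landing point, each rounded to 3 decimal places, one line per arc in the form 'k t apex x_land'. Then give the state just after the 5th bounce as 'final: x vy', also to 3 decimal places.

1 3.775 20.116 36.319
2 2.633 8.499 61.645
3 1.711 3.591 78.107
4 1.112 1.517 88.808
5 0.723 0.641 95.763
final: 95.763 2.305

Arc 1: start y=5.090, vy=17.170 → t=3.775, apex=20.116, x_land=36.319, impact vy=-19.866
  bounce: vy ← 0.65·19.866 = 12.913
Arc 2: start y=0.000, vy=12.913 → t=2.633, apex=8.499, x_land=61.645, impact vy=-12.913
  bounce: vy ← 0.65·12.913 = 8.394
Arc 3: start y=0.000, vy=8.394 → t=1.711, apex=3.591, x_land=78.107, impact vy=-8.394
  bounce: vy ← 0.65·8.394 = 5.456
Arc 4: start y=0.000, vy=5.456 → t=1.112, apex=1.517, x_land=88.808, impact vy=-5.456
  bounce: vy ← 0.65·5.456 = 3.546
Arc 5: start y=0.000, vy=3.546 → t=0.723, apex=0.641, x_land=95.763, impact vy=-3.546
  bounce: vy ← 0.65·3.546 = 2.305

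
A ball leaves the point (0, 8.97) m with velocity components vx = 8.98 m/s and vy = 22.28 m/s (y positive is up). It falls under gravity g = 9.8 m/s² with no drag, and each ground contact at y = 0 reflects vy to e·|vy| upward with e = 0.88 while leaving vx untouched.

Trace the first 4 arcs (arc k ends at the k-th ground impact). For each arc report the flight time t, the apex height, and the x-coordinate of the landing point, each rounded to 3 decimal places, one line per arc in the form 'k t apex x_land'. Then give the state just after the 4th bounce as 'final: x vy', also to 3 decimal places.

1 4.919 34.296 44.173
2 4.656 26.559 85.987
3 4.098 20.567 122.783
4 3.606 15.927 155.163
final: 155.163 15.548

Arc 1: start y=8.970, vy=22.280 → t=4.919, apex=34.296, x_land=44.173, impact vy=-25.927
  bounce: vy ← 0.88·25.927 = 22.816
Arc 2: start y=0.000, vy=22.816 → t=4.656, apex=26.559, x_land=85.987, impact vy=-22.816
  bounce: vy ← 0.88·22.816 = 20.078
Arc 3: start y=0.000, vy=20.078 → t=4.098, apex=20.567, x_land=122.783, impact vy=-20.078
  bounce: vy ← 0.88·20.078 = 17.669
Arc 4: start y=0.000, vy=17.669 → t=3.606, apex=15.927, x_land=155.163, impact vy=-17.669
  bounce: vy ← 0.88·17.669 = 15.548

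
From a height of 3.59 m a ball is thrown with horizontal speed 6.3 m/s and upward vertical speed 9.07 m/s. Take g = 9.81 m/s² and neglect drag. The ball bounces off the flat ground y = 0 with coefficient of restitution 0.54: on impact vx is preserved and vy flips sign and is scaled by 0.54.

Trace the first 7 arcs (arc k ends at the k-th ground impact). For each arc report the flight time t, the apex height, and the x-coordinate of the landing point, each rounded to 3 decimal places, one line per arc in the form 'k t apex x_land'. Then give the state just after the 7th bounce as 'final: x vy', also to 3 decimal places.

Arc 1: start y=3.590, vy=9.070 → t=2.184, apex=7.783, x_land=13.761, impact vy=-12.357
  bounce: vy ← 0.54·12.357 = 6.673
Arc 2: start y=0.000, vy=6.673 → t=1.360, apex=2.269, x_land=22.331, impact vy=-6.673
  bounce: vy ← 0.54·6.673 = 3.603
Arc 3: start y=0.000, vy=3.603 → t=0.735, apex=0.662, x_land=26.959, impact vy=-3.603
  bounce: vy ← 0.54·3.603 = 1.946
Arc 4: start y=0.000, vy=1.946 → t=0.397, apex=0.193, x_land=29.459, impact vy=-1.946
  bounce: vy ← 0.54·1.946 = 1.051
Arc 5: start y=0.000, vy=1.051 → t=0.214, apex=0.056, x_land=30.808, impact vy=-1.051
  bounce: vy ← 0.54·1.051 = 0.567
Arc 6: start y=0.000, vy=0.567 → t=0.116, apex=0.016, x_land=31.537, impact vy=-0.567
  bounce: vy ← 0.54·0.567 = 0.306
Arc 7: start y=0.000, vy=0.306 → t=0.062, apex=0.005, x_land=31.931, impact vy=-0.306
  bounce: vy ← 0.54·0.306 = 0.165

1 2.184 7.783 13.761
2 1.360 2.269 22.331
3 0.735 0.662 26.959
4 0.397 0.193 29.459
5 0.214 0.056 30.808
6 0.116 0.016 31.537
7 0.062 0.005 31.931
final: 31.931 0.165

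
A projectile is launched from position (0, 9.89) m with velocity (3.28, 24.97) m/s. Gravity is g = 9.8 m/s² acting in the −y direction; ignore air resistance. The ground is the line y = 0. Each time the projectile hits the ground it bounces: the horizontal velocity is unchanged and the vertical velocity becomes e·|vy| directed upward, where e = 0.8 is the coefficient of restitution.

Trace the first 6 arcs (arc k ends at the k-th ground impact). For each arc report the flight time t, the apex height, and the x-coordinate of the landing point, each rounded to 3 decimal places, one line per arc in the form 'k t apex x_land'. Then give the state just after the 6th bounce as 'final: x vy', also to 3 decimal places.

Arc 1: start y=9.890, vy=24.970 → t=5.465, apex=41.701, x_land=17.926, impact vy=-28.589
  bounce: vy ← 0.8·28.589 = 22.871
Arc 2: start y=0.000, vy=22.871 → t=4.668, apex=26.689, x_land=33.236, impact vy=-22.871
  bounce: vy ← 0.8·22.871 = 18.297
Arc 3: start y=0.000, vy=18.297 → t=3.734, apex=17.081, x_land=45.484, impact vy=-18.297
  bounce: vy ← 0.8·18.297 = 14.638
Arc 4: start y=0.000, vy=14.638 → t=2.987, apex=10.932, x_land=55.282, impact vy=-14.638
  bounce: vy ← 0.8·14.638 = 11.710
Arc 5: start y=0.000, vy=11.710 → t=2.390, apex=6.996, x_land=63.121, impact vy=-11.710
  bounce: vy ← 0.8·11.710 = 9.368
Arc 6: start y=0.000, vy=9.368 → t=1.912, apex=4.478, x_land=69.391, impact vy=-9.368
  bounce: vy ← 0.8·9.368 = 7.494

1 5.465 41.701 17.926
2 4.668 26.689 33.236
3 3.734 17.081 45.484
4 2.987 10.932 55.282
5 2.390 6.996 63.121
6 1.912 4.478 69.391
final: 69.391 7.494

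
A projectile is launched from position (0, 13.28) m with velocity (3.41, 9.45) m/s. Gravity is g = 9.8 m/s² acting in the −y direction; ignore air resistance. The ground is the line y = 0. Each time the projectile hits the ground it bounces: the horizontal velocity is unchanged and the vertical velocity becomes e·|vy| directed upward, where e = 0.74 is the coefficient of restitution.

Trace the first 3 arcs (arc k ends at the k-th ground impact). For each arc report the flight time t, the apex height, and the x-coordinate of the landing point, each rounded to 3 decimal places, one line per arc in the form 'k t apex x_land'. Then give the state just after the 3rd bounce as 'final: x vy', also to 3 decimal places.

1 2.872 17.836 9.794
2 2.824 9.767 19.423
3 2.090 5.348 26.548
final: 26.548 7.577

Arc 1: start y=13.280, vy=9.450 → t=2.872, apex=17.836, x_land=9.794, impact vy=-18.697
  bounce: vy ← 0.74·18.697 = 13.836
Arc 2: start y=0.000, vy=13.836 → t=2.824, apex=9.767, x_land=19.423, impact vy=-13.836
  bounce: vy ← 0.74·13.836 = 10.239
Arc 3: start y=0.000, vy=10.239 → t=2.090, apex=5.348, x_land=26.548, impact vy=-10.239
  bounce: vy ← 0.74·10.239 = 7.577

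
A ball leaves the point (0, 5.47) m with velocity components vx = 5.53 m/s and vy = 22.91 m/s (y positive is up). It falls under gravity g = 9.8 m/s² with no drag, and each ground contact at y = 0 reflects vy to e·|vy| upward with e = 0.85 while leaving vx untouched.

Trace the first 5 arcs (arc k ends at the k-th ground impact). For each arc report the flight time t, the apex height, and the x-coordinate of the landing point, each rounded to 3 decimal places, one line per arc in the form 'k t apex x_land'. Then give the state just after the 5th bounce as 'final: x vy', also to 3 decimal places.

1 4.903 32.249 27.115
2 4.361 23.300 51.232
3 3.707 16.834 71.732
4 3.151 12.163 89.157
5 2.678 8.788 103.968
final: 103.968 11.155

Arc 1: start y=5.470, vy=22.910 → t=4.903, apex=32.249, x_land=27.115, impact vy=-25.141
  bounce: vy ← 0.85·25.141 = 21.370
Arc 2: start y=0.000, vy=21.370 → t=4.361, apex=23.300, x_land=51.232, impact vy=-21.370
  bounce: vy ← 0.85·21.370 = 18.165
Arc 3: start y=0.000, vy=18.165 → t=3.707, apex=16.834, x_land=71.732, impact vy=-18.165
  bounce: vy ← 0.85·18.165 = 15.440
Arc 4: start y=0.000, vy=15.440 → t=3.151, apex=12.163, x_land=89.157, impact vy=-15.440
  bounce: vy ← 0.85·15.440 = 13.124
Arc 5: start y=0.000, vy=13.124 → t=2.678, apex=8.788, x_land=103.968, impact vy=-13.124
  bounce: vy ← 0.85·13.124 = 11.155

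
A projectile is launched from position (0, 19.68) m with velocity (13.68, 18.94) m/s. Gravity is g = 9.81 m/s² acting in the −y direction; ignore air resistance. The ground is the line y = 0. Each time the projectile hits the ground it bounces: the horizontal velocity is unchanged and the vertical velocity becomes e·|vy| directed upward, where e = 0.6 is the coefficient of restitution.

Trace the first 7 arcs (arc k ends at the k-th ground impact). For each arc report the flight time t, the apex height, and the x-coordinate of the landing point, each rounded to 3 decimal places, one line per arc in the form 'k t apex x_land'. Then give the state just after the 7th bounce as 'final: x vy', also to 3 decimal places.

1 4.713 37.964 64.470
2 3.338 13.667 110.140
3 2.003 4.920 137.542
4 1.202 1.771 153.983
5 0.721 0.638 163.848
6 0.433 0.230 169.767
7 0.260 0.083 173.318
final: 173.318 0.764

Arc 1: start y=19.680, vy=18.940 → t=4.713, apex=37.964, x_land=64.470, impact vy=-27.292
  bounce: vy ← 0.6·27.292 = 16.375
Arc 2: start y=0.000, vy=16.375 → t=3.338, apex=13.667, x_land=110.140, impact vy=-16.375
  bounce: vy ← 0.6·16.375 = 9.825
Arc 3: start y=0.000, vy=9.825 → t=2.003, apex=4.920, x_land=137.542, impact vy=-9.825
  bounce: vy ← 0.6·9.825 = 5.895
Arc 4: start y=0.000, vy=5.895 → t=1.202, apex=1.771, x_land=153.983, impact vy=-5.895
  bounce: vy ← 0.6·5.895 = 3.537
Arc 5: start y=0.000, vy=3.537 → t=0.721, apex=0.638, x_land=163.848, impact vy=-3.537
  bounce: vy ← 0.6·3.537 = 2.122
Arc 6: start y=0.000, vy=2.122 → t=0.433, apex=0.230, x_land=169.767, impact vy=-2.122
  bounce: vy ← 0.6·2.122 = 1.273
Arc 7: start y=0.000, vy=1.273 → t=0.260, apex=0.083, x_land=173.318, impact vy=-1.273
  bounce: vy ← 0.6·1.273 = 0.764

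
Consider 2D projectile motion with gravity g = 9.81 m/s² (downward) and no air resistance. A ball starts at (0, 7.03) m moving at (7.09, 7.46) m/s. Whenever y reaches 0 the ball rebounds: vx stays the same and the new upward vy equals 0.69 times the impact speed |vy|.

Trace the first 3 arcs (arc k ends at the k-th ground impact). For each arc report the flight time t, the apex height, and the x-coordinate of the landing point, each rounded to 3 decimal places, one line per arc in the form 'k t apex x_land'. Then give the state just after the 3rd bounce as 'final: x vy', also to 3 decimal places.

1 2.179 9.866 15.447
2 1.957 4.697 29.324
3 1.350 2.236 38.899
final: 38.899 4.571

Arc 1: start y=7.030, vy=7.460 → t=2.179, apex=9.866, x_land=15.447, impact vy=-13.913
  bounce: vy ← 0.69·13.913 = 9.600
Arc 2: start y=0.000, vy=9.600 → t=1.957, apex=4.697, x_land=29.324, impact vy=-9.600
  bounce: vy ← 0.69·9.600 = 6.624
Arc 3: start y=0.000, vy=6.624 → t=1.350, apex=2.236, x_land=38.899, impact vy=-6.624
  bounce: vy ← 0.69·6.624 = 4.571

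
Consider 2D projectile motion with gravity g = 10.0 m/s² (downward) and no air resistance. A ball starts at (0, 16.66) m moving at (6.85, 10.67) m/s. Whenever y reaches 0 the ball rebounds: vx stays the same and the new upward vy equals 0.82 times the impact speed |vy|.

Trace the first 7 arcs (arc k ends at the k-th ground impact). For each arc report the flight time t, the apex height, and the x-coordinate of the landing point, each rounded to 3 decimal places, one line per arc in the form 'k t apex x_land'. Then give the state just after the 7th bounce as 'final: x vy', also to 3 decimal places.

Arc 1: start y=16.660, vy=10.670 → t=3.181, apex=22.352, x_land=21.792, impact vy=-21.144
  bounce: vy ← 0.82·21.144 = 17.338
Arc 2: start y=0.000, vy=17.338 → t=3.468, apex=15.030, x_land=45.545, impact vy=-17.338
  bounce: vy ← 0.82·17.338 = 14.217
Arc 3: start y=0.000, vy=14.217 → t=2.843, apex=10.106, x_land=65.022, impact vy=-14.217
  bounce: vy ← 0.82·14.217 = 11.658
Arc 4: start y=0.000, vy=11.658 → t=2.332, apex=6.795, x_land=80.993, impact vy=-11.658
  bounce: vy ← 0.82·11.658 = 9.559
Arc 5: start y=0.000, vy=9.559 → t=1.912, apex=4.569, x_land=94.090, impact vy=-9.559
  bounce: vy ← 0.82·9.559 = 7.839
Arc 6: start y=0.000, vy=7.839 → t=1.568, apex=3.072, x_land=104.829, impact vy=-7.839
  bounce: vy ← 0.82·7.839 = 6.428
Arc 7: start y=0.000, vy=6.428 → t=1.286, apex=2.066, x_land=113.635, impact vy=-6.428
  bounce: vy ← 0.82·6.428 = 5.271

1 3.181 22.352 21.792
2 3.468 15.030 45.545
3 2.843 10.106 65.022
4 2.332 6.795 80.993
5 1.912 4.569 94.090
6 1.568 3.072 104.829
7 1.286 2.066 113.635
final: 113.635 5.271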